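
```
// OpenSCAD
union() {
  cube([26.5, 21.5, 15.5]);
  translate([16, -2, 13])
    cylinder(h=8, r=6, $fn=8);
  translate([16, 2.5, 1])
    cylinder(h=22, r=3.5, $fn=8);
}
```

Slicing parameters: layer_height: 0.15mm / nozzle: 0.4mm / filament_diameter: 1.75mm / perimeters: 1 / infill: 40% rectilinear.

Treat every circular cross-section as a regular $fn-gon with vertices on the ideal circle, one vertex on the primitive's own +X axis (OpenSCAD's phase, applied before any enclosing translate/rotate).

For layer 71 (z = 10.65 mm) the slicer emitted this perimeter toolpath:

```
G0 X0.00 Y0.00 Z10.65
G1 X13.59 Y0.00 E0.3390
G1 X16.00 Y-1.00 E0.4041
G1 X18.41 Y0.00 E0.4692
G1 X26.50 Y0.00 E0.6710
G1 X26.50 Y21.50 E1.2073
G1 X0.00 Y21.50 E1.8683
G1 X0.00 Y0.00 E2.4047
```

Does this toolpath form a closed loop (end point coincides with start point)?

Start point (G0): (0.00, 0.00). End point (last G1): the path returns to the start — closed.

yes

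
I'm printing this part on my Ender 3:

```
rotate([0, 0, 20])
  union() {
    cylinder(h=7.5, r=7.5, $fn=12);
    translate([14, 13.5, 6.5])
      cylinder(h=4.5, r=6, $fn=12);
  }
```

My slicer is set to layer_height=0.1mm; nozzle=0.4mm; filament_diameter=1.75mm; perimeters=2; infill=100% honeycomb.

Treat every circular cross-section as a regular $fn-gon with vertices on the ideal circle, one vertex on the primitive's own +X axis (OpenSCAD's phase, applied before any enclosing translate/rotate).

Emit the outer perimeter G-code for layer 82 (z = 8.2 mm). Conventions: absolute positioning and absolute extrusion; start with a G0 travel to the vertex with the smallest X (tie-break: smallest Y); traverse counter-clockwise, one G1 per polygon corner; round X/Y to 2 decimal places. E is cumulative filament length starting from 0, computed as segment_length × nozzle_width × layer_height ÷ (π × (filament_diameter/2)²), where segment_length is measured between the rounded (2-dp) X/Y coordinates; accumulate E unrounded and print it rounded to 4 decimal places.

G0 X2.63 Y18.52 Z8.20
G1 X2.90 Y15.42 E0.0517
G1 X4.68 Y12.88 E0.1033
G1 X7.50 Y11.57 E0.1550
G1 X10.59 Y11.84 E0.2066
G1 X13.13 Y13.62 E0.2582
G1 X14.45 Y16.43 E0.3098
G1 X14.18 Y19.53 E0.3616
G1 X12.40 Y22.07 E0.4132
G1 X9.58 Y23.38 E0.4649
G1 X6.49 Y23.11 E0.5165
G1 X3.94 Y21.33 E0.5682
G1 X2.63 Y18.52 E0.6197

At z = 8.2 mm: the cylinder is not intersected at this z (z outside [0, 7.5]); the cylinder at (14, 13.5): section is a regular 12-gon, circumradius r=6; Taking the union: only the r=6 cylinder at (14, 13.5) is present, so the union is just that shape — 1 connected region; (whole slice rotated 20° about Z — lengths, areas and connectivity unchanged). The outline is a single polygon with 12 vertices. Extrusion per mm of travel: 0.4 × 0.1 / (π × 0.875²) = 0.016630. Accumulating E over each segment gives final E = 0.6197.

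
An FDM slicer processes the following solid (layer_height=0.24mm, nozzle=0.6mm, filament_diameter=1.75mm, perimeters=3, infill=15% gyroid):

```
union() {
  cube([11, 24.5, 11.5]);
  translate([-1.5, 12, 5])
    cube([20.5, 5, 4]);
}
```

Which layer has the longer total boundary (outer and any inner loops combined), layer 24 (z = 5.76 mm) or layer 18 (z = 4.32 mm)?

layer 24 (z = 5.76 mm)

Layer 24 (z = 5.76): the cube (footprint 11×24.5) is included at this height (perimeter 71.00 mm); the 20.5×5 cube at (-1.5, 12) contributes its full rectangle (perimeter 51.00 mm); Combining (union): the regions partially overlap (shared area 55.00 mm²), so the edge portions inside another operand are dropped and the merged outline is re-measured after clipping — boundary = 90.00 mm. So its perimeter = 90.00 mm. Layer 18 (z = 4.32): the 11×24.5 cube contributes its full rectangle (perimeter 71.00 mm); the cube at (-1.5, 12) does not reach this height (z outside [5, 9]); Taking the union: only the 11×24.5 cube is present, so the union is just that shape — boundary = 71.00 mm. So its perimeter = 71.00 mm. Layer 24 is larger (90.00 vs 71.00 mm).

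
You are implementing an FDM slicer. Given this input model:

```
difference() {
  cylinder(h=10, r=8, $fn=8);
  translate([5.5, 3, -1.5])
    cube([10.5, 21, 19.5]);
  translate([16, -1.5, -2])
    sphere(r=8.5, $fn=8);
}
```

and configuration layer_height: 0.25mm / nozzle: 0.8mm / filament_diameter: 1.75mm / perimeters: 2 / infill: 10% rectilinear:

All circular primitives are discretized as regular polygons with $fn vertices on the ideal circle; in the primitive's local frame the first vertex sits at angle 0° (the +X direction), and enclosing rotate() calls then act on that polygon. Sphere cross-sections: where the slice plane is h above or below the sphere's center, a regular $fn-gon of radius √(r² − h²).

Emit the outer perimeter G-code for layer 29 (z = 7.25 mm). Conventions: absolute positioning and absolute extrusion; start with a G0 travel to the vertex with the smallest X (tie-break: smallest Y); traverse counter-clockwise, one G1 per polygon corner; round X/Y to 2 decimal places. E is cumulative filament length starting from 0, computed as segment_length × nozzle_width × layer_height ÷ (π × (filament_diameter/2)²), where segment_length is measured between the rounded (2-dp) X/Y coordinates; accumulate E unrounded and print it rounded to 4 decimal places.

G0 X-8.00 Y0.00 Z7.25
G1 X-5.66 Y-5.66 E0.5093
G1 X0.00 Y-8.00 E1.0185
G1 X5.66 Y-5.66 E1.5278
G1 X8.00 Y0.00 E2.0371
G1 X6.76 Y3.00 E2.3070
G1 X5.50 Y3.00 E2.4118
G1 X5.50 Y5.72 E2.6379
G1 X0.00 Y8.00 E3.1330
G1 X-5.66 Y5.66 E3.6423
G1 X-8.00 Y0.00 E4.1515

At z = 7.25 mm: the r=8 cylinder contributes a regular 8-gon of circumradius 8; the cube at (5.5, 3) (footprint 10.5×21) is included at this height; the sphere at (16, -1.5) does not reach this height (|z−center|=9.250 > r=8.5); Taking the first minus the rest: starting from the r=8 cylinder, the 10.5×21 cube at (5.5, 3) partially overlaps it — only the 1.88 mm² overlap (of its 220.50 mm²) is removed, clipping the outline — 1 connected region. The outline is a single polygon with 10 vertices. Extrusion per mm of travel: 0.8 × 0.25 / (π × 0.875²) = 0.083150. Accumulating E over each segment gives final E = 4.1515.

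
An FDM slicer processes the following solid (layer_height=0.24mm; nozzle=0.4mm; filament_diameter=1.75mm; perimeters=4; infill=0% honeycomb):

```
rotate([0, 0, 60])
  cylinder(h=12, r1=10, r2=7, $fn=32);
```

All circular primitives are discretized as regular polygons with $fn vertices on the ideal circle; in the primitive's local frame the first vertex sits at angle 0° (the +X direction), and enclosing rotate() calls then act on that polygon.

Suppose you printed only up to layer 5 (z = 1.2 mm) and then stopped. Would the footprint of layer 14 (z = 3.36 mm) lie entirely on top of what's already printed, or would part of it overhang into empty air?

entirely on top

Compare the two slices. At z = 1.2: the cone: at t=0.100 of its height the radius interpolates to r₁+(r₂−r₁)t = 9.700, giving a regular 32-gon of that circumradius (area = (32/2)·9.700²·sin(360°/32) = 293.70 mm²); (rotated 60° about Z; rotation is an isometry so areas/perimeters/island counts are preserved). At z = 3.36: the cone: at t=0.280 of its height the radius interpolates to r₁+(r₂−r₁)t = 9.160, giving a regular 32-gon of that circumradius (area = (32/2)·9.160²·sin(360°/32) = 261.91 mm²); (whole slice rotated 60° about Z — lengths, areas and connectivity unchanged). Checking containment: the cross-section at z = 3.36 is a subset of the cross-section at z = 1.2.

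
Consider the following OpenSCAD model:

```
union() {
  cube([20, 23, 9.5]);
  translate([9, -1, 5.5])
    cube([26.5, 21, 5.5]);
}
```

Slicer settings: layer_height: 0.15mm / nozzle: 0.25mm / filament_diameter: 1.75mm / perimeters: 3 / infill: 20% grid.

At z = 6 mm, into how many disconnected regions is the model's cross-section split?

At z = 6 mm: the 20×23 cube contributes its full rectangle; the 26.5×21 cube at (9, -1) contributes its full rectangle; Merging all regions: the regions partially overlap (shared area 220.00 mm²), so overlapping operands fuse into one piece — 1 connected region. The result has 1 disconnected region.

1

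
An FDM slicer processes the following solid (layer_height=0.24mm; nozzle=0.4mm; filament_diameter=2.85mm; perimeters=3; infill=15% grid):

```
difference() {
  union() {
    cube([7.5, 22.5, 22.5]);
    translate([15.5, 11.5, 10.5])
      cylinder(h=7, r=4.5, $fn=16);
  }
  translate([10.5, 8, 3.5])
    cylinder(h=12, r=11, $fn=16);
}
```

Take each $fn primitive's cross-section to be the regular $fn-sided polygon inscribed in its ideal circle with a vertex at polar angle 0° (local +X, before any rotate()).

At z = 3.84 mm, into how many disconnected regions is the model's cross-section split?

At z = 3.84 mm: the cube is present — its section is the full 7.5×22.5 rectangle; the cylinder at (15.5, 11.5) is absent (z outside [10.5, 17.5]); Combining (union): only the 7.5×22.5 cube is present, so the union is just that shape — 1 connected region; the cylinder at (10.5, 8): section is a regular 16-gon, circumradius r=11; Taking the first minus the rest: starting from the result so far, the r=11 cylinder at (10.5, 8) partially overlaps it — only the 113.49 mm² overlap (of its 370.44 mm²) is removed, clipping the outline — 2 connected regions. The result has 2 disconnected regions.

2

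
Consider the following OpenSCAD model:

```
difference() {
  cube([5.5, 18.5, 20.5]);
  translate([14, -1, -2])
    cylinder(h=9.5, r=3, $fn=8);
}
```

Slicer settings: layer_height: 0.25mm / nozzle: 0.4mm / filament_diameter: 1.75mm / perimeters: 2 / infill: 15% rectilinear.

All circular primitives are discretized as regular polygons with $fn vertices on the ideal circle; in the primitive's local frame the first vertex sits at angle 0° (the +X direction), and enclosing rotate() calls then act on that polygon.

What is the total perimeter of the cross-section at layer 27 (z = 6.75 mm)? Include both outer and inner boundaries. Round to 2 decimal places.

At z = 6.75 mm: the cube (footprint 5.5×18.5) is included at this height (perimeter 48.00 mm); the r=3 cylinder at (14, -1) contributes a regular 8-gon of circumradius 3 (perimeter = 2·8·3.000·sin(180°/8) = 18.37 mm); Taking the first minus the rest: starting from the 5.5×18.5 cube, the r=3 cylinder at (14, -1) misses the remaining region (no effect) — boundary = 48.00 mm. Overall, the cross-section is a single solid region. Total boundary length (outer) = 48.00 mm.

48.00 mm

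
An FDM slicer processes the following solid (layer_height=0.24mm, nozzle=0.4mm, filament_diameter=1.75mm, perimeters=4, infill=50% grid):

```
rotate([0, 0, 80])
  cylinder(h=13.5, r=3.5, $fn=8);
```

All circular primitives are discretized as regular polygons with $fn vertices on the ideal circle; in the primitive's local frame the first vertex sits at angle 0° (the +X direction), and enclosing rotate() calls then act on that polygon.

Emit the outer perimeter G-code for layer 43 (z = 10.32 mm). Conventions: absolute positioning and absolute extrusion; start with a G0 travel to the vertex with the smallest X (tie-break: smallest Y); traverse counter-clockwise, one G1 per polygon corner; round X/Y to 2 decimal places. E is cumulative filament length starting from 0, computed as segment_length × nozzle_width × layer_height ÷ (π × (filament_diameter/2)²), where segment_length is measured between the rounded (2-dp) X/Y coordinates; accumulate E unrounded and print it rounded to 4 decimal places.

G0 X-3.45 Y0.61 Z10.32
G1 X-2.87 Y-2.01 E0.1071
G1 X-0.61 Y-3.45 E0.2141
G1 X2.01 Y-2.87 E0.3212
G1 X3.45 Y-0.61 E0.4281
G1 X2.87 Y2.01 E0.5352
G1 X0.61 Y3.45 E0.6422
G1 X-2.01 Y2.87 E0.7493
G1 X-3.45 Y0.61 E0.8562

At z = 10.32 mm: the r=3.5 cylinder contributes a regular 8-gon of circumradius 3.5; (rotated 80° about Z; rotation is an isometry so areas/perimeters/island counts are preserved). The outline is a single polygon with 8 vertices. Extrusion per mm of travel: 0.4 × 0.24 / (π × 0.875²) = 0.039912. Accumulating E over each segment gives final E = 0.8562.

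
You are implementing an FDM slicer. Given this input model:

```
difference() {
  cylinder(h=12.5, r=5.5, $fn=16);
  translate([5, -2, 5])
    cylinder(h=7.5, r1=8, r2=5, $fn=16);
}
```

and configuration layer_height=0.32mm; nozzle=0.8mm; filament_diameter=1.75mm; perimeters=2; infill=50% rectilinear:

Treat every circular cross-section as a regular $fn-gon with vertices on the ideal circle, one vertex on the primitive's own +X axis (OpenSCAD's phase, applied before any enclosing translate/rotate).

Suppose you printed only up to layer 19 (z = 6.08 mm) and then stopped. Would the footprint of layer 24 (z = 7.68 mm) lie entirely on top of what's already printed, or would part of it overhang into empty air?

Compare the two slices. At z = 6.08: the r=5.5 cylinder contributes a regular 16-gon of circumradius 5.5 (area = (16/2)·5.500²·sin(360°/16) = 92.61 mm²); the cone at (5, -2) contributes a regular 16-gon of circumradius 7.568 (interpolated between r1=8 and r2=5 at t=0.144) (area = (16/2)·7.568²·sin(360°/16) = 175.34 mm²); After the difference (first − rest): starting from the r=5.5 cylinder (92.61 mm²), the cone at (5, -2) partially overlaps it — only the 61.11 mm² overlap (of its 175.34 mm²) is removed, clipping the outline — area = 31.50 mm². At z = 7.68: the r=5.5 cylinder gives a regular 16-gon of circumradius 5.5 (constant along its height) (area = (16/2)·5.500²·sin(360°/16) = 92.61 mm²); the cone at (5, -2) (r1=8→r2=5) has section circumradius 6.928 here — a regular 16-gon (area = (16/2)·6.928²·sin(360°/16) = 146.94 mm²); Taking the first minus the rest: starting from the r=5.5 cylinder (92.61 mm²), the cone at (5, -2) partially overlaps it — only the 53.44 mm² overlap (of its 146.94 mm²) is removed, clipping the outline — area = 39.16 mm². Checking containment: at z = 7.68 the cross-section extends beyond the z = 6.08 cross-section by about 7.66 mm².

part overhangs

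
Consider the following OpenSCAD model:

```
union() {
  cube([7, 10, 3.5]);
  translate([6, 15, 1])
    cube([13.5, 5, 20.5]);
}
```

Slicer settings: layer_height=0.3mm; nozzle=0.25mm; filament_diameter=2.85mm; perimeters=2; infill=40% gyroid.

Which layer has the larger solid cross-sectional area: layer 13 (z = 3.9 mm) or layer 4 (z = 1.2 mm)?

layer 4 (z = 1.2 mm)

Layer 13 (z = 3.9): the cube is not intersected at this z (z outside [0, 3.5]); the cube at (6, 15) is present — its section is the full 13.5×5 rectangle (area 67.50 mm²); Taking the union: only the 13.5×5 cube at (6, 15) is present, so the union is just that shape — area = 67.50 mm². So its area = 67.50 mm². Layer 4 (z = 1.2): the cube (footprint 7×10) is included at this height (area 70.00 mm²); the 13.5×5 cube at (6, 15) contributes its full rectangle (area 67.50 mm²); Merging all regions: the 2 present regions are separate (no shared area or edge), so areas and boundary lengths simply add and each stays a separate island — area = 137.50 mm². So its area = 137.50 mm². Layer 4 is larger (137.50 vs 67.50 mm²).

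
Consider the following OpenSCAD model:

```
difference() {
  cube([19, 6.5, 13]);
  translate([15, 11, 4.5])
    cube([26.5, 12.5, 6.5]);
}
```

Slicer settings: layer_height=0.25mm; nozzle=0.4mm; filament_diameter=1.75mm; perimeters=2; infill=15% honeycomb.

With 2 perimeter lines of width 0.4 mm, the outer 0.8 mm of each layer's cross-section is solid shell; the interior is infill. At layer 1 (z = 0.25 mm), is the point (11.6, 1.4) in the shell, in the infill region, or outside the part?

At z = 0.25 mm: the cube (footprint 19×6.5) is included at this height; the cube at (15, 11) is absent (z outside [4.5, 11]); Taking the first minus the rest: none of the subtracted shapes is present at this height, so the 19×6.5 cube is unchanged — 1 connected region. Overall, the cross-section is a single solid region. The nearest boundary edge runs (0.00, 0.00)→(19.00, 0.00); distance from the point to it = 1.40 mm. The point is inside the cross-section and 1.40 mm from the nearest boundary — more than the 0.8 mm shell width (2 × 0.4), so it's in the infill interior.

infill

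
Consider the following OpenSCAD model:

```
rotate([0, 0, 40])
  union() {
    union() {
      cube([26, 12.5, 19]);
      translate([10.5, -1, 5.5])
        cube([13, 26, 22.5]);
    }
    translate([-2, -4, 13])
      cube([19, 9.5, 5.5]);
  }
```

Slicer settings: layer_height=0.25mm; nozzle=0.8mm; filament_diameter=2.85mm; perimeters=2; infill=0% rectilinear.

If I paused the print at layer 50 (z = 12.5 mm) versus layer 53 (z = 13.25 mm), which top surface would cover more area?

layer 53 (z = 13.25 mm)

Layer 50 (z = 12.5): the cube is present — its section is the full 26×12.5 rectangle (area 325.00 mm²); the cube at (10.5, -1) is present — its section is the full 13×26 rectangle (area 338.00 mm²); Merging all regions: the regions partially overlap — summed areas 663.00 mm² minus the doubly-counted overlap 162.50 mm² gives 500.50 mm² — area = 500.50 mm²; the cube at (-2, -4) is not intersected at this z (z outside [13, 18.5]); Merging all regions: only that combined region is present, so the union is just that shape — area = 500.50 mm²; (rotated 40° about Z; rotation is an isometry so areas/perimeters/island counts are preserved). So its area = 500.50 mm². Layer 53 (z = 13.25): the cube is present — its section is the full 26×12.5 rectangle (area 325.00 mm²); the cube at (10.5, -1) (footprint 13×26) is included at this height (area 338.00 mm²); Merging all regions: the regions partially overlap — summed areas 663.00 mm² minus the doubly-counted overlap 162.50 mm² gives 500.50 mm² — area = 500.50 mm²; the 19×9.5 cube at (-2, -4) contributes its full rectangle (area 180.50 mm²); Combining (union): the regions partially overlap — summed areas 681.00 mm² minus the doubly-counted overlap 100.00 mm² gives 581.00 mm² — area = 581.00 mm²; (whole slice rotated 40° about Z — lengths, areas and connectivity unchanged). So its area = 581.00 mm². Layer 53 is larger (581.00 vs 500.50 mm²).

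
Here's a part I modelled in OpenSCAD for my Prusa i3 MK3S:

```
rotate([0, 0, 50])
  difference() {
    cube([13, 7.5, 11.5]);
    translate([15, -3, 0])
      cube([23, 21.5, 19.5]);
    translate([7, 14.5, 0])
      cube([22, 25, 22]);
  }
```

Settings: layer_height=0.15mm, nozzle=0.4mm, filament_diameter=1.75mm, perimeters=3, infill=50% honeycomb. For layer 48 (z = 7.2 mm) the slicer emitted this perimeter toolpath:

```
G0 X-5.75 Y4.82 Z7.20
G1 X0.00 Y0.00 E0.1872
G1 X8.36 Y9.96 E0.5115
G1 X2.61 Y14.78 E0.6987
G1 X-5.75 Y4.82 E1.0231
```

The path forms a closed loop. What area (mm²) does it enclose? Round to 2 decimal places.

97.57 mm²

Apply the shoelace formula to the sequence of (X, Y) vertices; enclosed area = 97.57 mm².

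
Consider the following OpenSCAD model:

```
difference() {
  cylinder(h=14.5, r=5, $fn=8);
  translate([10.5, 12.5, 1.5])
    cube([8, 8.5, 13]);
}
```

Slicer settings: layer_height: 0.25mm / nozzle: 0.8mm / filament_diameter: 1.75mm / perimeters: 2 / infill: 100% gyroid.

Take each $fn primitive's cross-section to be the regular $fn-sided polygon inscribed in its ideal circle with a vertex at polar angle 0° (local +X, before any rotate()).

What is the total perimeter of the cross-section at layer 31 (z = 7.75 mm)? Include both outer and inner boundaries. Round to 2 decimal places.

At z = 7.75 mm: the r=5 cylinder gives a regular 8-gon of circumradius 5 (constant along its height) (perimeter = 2·8·5.000·sin(180°/8) = 30.61 mm); the 8×8.5 cube at (10.5, 12.5) contributes its full rectangle (perimeter 33.00 mm); After the difference (first − rest): starting from the r=5 cylinder, the 8×8.5 cube at (10.5, 12.5) misses the remaining region (no effect) — boundary = 30.61 mm. Overall, the cross-section is a single solid region. Total boundary length (outer) = 30.61 mm.

30.61 mm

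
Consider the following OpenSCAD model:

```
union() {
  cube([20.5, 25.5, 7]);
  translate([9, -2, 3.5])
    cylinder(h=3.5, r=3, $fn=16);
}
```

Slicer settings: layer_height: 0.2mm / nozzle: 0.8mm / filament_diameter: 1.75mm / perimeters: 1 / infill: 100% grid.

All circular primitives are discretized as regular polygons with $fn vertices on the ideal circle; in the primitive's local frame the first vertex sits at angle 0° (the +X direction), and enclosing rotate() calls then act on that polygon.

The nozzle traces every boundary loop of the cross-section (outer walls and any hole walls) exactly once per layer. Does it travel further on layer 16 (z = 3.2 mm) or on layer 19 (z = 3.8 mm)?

Layer 16 (z = 3.2): the cube (footprint 20.5×25.5) is included at this height (perimeter 92.00 mm); the cylinder at (9, -2) does not reach this height (z outside [3.5, 7]); Combining (union): only the 20.5×25.5 cube is present, so the union is just that shape — boundary = 92.00 mm. So its perimeter = 92.00 mm. Layer 19 (z = 3.8): the cube (footprint 20.5×25.5) is included at this height (perimeter 92.00 mm); the r=3 cylinder at (9, -2) gives a regular 16-gon of circumradius 3 (constant along its height) (perimeter = 2·16·3.000·sin(180°/16) = 18.73 mm); Merging all regions: the regions partially overlap (shared area 2.91 mm²), so the edge portions inside another operand are dropped and the merged outline is re-measured after clipping — boundary = 101.35 mm. So its perimeter = 101.35 mm. Layer 19 is larger (101.35 vs 92.00 mm).

layer 19 (z = 3.8 mm)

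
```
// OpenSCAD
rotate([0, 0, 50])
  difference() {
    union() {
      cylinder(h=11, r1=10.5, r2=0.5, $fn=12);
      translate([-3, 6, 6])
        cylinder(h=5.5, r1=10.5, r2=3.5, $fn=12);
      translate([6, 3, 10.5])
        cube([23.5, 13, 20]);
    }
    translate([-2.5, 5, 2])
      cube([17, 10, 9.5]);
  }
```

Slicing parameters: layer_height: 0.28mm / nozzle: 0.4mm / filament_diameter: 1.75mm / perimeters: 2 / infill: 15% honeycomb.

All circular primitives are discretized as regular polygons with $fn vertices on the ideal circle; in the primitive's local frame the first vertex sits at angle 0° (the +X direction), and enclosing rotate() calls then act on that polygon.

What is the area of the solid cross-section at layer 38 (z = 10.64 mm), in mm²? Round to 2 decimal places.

268.35 mm²

At z = 10.64 mm: the cone: at t=0.967 of its height the radius interpolates to r₁+(r₂−r₁)t = 0.827, giving a regular 12-gon of that circumradius (area = (12/2)·0.827²·sin(360°/12) = 2.05 mm²); the cone at (-3, 6) (r1=10.5→r2=3.5) has section circumradius 4.595 here — a regular 12-gon (area = (12/2)·4.595²·sin(360°/12) = 63.33 mm²); the cube at (6, 3) is present — its section is the full 23.5×13 rectangle (area 305.50 mm²); Combining (union): the 3 present regions are separate (no shared area or edge), so areas and boundary lengths simply add and each stays a separate island — area = 370.88 mm²; the cube at (-2.5, 5) is present — its section is the full 17×10 rectangle (area 170.00 mm²); Subtracting the remaining from the first: starting from the result so far (370.88 mm²), the 17×10 cube at (-2.5, 5) partially overlaps it — only the 102.53 mm² overlap (of its 170.00 mm²) is removed, clipping the outline — area = 268.35 mm²; (whole slice rotated 50° about Z — lengths, areas and connectivity unchanged). Overall, the cross-section has 3 separate islands. Net area = 268.35 mm².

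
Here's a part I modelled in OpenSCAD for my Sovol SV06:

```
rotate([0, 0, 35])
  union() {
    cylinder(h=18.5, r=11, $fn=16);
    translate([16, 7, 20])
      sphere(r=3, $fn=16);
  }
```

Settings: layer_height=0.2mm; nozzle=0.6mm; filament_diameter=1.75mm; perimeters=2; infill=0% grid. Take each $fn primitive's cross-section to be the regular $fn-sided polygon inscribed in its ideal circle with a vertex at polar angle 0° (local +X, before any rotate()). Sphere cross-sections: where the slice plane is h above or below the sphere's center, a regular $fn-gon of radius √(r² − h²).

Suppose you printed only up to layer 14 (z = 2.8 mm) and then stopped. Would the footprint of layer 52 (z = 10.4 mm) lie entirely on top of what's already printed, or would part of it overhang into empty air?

Compare the two slices. At z = 2.8: the r=11 cylinder gives a regular 16-gon of circumradius 11 (constant along its height) (area = (16/2)·11.000²·sin(360°/16) = 370.44 mm²); the sphere at (16, 7) is not intersected at this z (|z−center|=17.200 > r=3); Combining (union): only the r=11 cylinder is present, so the union is just that shape — area = 370.44 mm²; (rotated 35° about Z; rotation is an isometry so areas/perimeters/island counts are preserved). At z = 10.4: the r=11 cylinder contributes a regular 16-gon of circumradius 11 (area = (16/2)·11.000²·sin(360°/16) = 370.44 mm²); the sphere at (16, 7) is not intersected at this z (|z−center|=9.600 > r=3); Combining (union): only the r=11 cylinder is present, so the union is just that shape — area = 370.44 mm²; (whole slice rotated 35° about Z — lengths, areas and connectivity unchanged). Checking containment: the cross-section at z = 10.4 is a subset of the cross-section at z = 2.8.

entirely on top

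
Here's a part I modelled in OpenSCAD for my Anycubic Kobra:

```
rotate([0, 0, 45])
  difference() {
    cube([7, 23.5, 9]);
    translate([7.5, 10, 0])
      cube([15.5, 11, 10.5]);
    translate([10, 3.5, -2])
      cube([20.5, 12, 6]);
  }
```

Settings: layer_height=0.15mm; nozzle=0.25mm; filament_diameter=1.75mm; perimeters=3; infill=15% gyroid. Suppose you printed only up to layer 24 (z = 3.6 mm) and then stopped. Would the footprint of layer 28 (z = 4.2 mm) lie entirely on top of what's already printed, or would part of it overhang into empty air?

Compare the two slices. At z = 3.6: the 7×23.5 cube contributes its full rectangle (area 164.50 mm²); the cube at (7.5, 10) is present — its section is the full 15.5×11 rectangle (area 170.50 mm²); the cube at (10, 3.5) is present — its section is the full 20.5×12 rectangle (area 246.00 mm²); Subtracting the remaining from the first: starting from the 7×23.5 cube (164.50 mm²), the 15.5×11 cube at (7.5, 10) misses the remaining region (no effect); the 20.5×12 cube at (10, 3.5) misses the remaining region (no effect) — area = 164.50 mm²; (whole slice rotated 45° about Z — lengths, areas and connectivity unchanged). At z = 4.2: the cube (footprint 7×23.5) is included at this height (area 164.50 mm²); the 15.5×11 cube at (7.5, 10) contributes its full rectangle (area 170.50 mm²); the cube at (10, 3.5) does not reach this height (z outside [-2, 4]); Taking the first minus the rest: starting from the 7×23.5 cube (164.50 mm²), the 15.5×11 cube at (7.5, 10) misses the remaining region (no effect) — area = 164.50 mm²; (whole slice rotated 45° about Z — lengths, areas and connectivity unchanged). Checking containment: the cross-section at z = 4.2 is a subset of the cross-section at z = 3.6.

entirely on top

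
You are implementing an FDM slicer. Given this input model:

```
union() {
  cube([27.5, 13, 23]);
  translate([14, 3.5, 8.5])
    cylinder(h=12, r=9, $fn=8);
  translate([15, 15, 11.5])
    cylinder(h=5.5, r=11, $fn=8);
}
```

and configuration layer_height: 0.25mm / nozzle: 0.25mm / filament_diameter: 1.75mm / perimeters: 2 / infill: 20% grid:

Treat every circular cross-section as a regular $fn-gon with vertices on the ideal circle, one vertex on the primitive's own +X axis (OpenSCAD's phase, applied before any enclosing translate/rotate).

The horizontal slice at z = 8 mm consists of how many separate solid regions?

1

At z = 8 mm: the cube (footprint 27.5×13) is included at this height; the cylinder at (14, 3.5) is not intersected at this z (z outside [8.5, 20.5]); the cylinder at (15, 15) is absent (z outside [11.5, 17]); Combining (union): only the 27.5×13 cube is present, so the union is just that shape — 1 connected region. The result has 1 disconnected region.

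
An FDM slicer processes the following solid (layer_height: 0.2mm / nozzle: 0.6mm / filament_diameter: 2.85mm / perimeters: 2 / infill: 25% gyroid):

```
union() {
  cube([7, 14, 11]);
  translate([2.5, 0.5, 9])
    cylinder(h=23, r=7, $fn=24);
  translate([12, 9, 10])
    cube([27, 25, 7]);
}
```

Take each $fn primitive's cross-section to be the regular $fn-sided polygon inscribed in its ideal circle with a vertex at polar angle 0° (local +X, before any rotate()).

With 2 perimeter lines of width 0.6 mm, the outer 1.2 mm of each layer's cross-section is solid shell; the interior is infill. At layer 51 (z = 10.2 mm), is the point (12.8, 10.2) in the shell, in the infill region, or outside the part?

At z = 10.2 mm: the cube (footprint 7×14) is included at this height; the r=7 cylinder at (2.5, 0.5) gives a regular 24-gon of circumradius 7 (constant along its height); the cube at (12, 9) (footprint 27×25) is included at this height; Taking the union: the regions partially overlap (shared area 49.49 mm²), so overlapping operands fuse into one piece — 2 connected regions. Overall, the cross-section has 2 separate islands. The nearest boundary edge runs (12.00, 9.00)→(12.00, 34.00); distance from the point to it = 0.80 mm. (Shell/infill is judged within the island containing the point — the largest one.) The point is inside the cross-section, 0.80 mm from the nearest boundary — within the 1.2 mm shell band (2 × 0.6).

shell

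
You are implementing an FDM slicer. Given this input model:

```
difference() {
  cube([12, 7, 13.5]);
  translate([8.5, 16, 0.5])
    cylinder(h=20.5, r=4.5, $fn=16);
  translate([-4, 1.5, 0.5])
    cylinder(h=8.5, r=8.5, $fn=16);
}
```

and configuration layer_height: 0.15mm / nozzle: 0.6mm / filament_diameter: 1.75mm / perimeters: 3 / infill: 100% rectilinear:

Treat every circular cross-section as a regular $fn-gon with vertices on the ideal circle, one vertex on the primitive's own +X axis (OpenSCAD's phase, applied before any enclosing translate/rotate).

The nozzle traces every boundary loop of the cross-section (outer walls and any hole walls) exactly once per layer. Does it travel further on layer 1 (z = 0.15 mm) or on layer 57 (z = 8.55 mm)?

Layer 1 (z = 0.15): the cube is present — its section is the full 12×7 rectangle (perimeter 38.00 mm); the cylinder at (8.5, 16) is not intersected at this z (z outside [0.5, 21]); the cylinder at (-4, 1.5) does not reach this height (z outside [0.5, 9]); After the difference (first − rest): none of the subtracted shapes is present at this height, so the 12×7 cube is unchanged — boundary = 38.00 mm. So its perimeter = 38.00 mm. Layer 57 (z = 8.55): the cube (footprint 12×7) is included at this height (perimeter 38.00 mm); the cylinder at (8.5, 16): section is a regular 16-gon, circumradius r=4.5 (perimeter = 2·16·4.500·sin(180°/16) = 28.09 mm); the r=8.5 cylinder at (-4, 1.5) gives a regular 16-gon of circumradius 8.5 (constant along its height) (perimeter = 2·16·8.500·sin(180°/16) = 53.06 mm); Subtracting the remaining from the first: starting from the 12×7 cube, the r=4.5 cylinder at (8.5, 16) misses the remaining region (no effect); the r=8.5 cylinder at (-4, 1.5) partially overlaps it — only the 27.08 mm² overlap (of its 221.19 mm²) is removed, clipping the outline — boundary = 32.00 mm. So its perimeter = 32.00 mm. Layer 1 is larger (38.00 vs 32.00 mm).

layer 1 (z = 0.15 mm)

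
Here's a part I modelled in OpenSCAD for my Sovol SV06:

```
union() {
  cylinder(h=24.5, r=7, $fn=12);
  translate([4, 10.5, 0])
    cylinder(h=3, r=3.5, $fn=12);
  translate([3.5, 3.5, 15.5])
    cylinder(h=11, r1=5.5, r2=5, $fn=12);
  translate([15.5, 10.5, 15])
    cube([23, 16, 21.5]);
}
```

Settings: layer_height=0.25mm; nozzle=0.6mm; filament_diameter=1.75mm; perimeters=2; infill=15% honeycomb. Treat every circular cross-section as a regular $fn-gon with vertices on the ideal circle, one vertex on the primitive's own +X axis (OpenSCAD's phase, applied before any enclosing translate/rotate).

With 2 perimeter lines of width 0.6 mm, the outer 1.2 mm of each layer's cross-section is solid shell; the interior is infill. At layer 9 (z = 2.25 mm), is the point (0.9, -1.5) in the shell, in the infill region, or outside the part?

At z = 2.25 mm: the r=7 cylinder contributes a regular 12-gon of circumradius 7; the r=3.5 cylinder at (4, 10.5) gives a regular 12-gon of circumradius 3.5 (constant along its height); the cone at (3.5, 3.5) is absent (z outside [15.5, 26.5]); the cube at (15.5, 10.5) is absent (z outside [15, 36.5]); Taking the union: the 2 present regions are separate (no shared area or edge), so areas and boundary lengths simply add and each stays a separate island — 2 connected regions. Overall, the cross-section has 2 separate islands. The nearest boundary edge runs (6.06, -3.50)→(3.50, -6.06); distance from the point to it = 5.06 mm. (Shell/infill is judged within the island containing the point — the largest one.) The point is inside the cross-section and 5.06 mm from the nearest boundary — more than the 1.2 mm shell width (2 × 0.6), so it's in the infill interior.

infill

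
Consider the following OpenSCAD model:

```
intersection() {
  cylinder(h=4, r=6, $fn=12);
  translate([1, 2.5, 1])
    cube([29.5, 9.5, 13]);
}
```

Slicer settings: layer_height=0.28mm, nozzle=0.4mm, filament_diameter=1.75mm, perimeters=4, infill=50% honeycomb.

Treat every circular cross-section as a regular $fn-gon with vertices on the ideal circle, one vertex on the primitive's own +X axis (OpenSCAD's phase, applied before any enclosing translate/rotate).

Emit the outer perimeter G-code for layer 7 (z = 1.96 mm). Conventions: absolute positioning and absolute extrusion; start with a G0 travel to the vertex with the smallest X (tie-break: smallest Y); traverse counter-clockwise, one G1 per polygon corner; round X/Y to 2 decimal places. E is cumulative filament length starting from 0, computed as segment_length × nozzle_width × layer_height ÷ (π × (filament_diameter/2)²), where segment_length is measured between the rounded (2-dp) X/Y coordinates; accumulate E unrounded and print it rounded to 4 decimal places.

At z = 1.96 mm: the r=6 cylinder gives a regular 12-gon of circumradius 6 (constant along its height); the 29.5×9.5 cube at (1, 2.5) contributes its full rectangle; After intersecting: the 29.5×9.5 cube at (1, 2.5) partially overlaps the r=6 cylinder; clipping to the common part keeps 9.47 mm² — 1 connected region. The outline is a single polygon with 5 vertices. Extrusion per mm of travel: 0.4 × 0.28 / (π × 0.875²) = 0.046564. Accumulating E over each segment gives final E = 0.6173.

G0 X1.00 Y2.50 Z1.96
G1 X5.33 Y2.50 E0.2016
G1 X5.20 Y3.00 E0.2257
G1 X3.00 Y5.20 E0.3706
G1 X1.00 Y5.73 E0.4669
G1 X1.00 Y2.50 E0.6173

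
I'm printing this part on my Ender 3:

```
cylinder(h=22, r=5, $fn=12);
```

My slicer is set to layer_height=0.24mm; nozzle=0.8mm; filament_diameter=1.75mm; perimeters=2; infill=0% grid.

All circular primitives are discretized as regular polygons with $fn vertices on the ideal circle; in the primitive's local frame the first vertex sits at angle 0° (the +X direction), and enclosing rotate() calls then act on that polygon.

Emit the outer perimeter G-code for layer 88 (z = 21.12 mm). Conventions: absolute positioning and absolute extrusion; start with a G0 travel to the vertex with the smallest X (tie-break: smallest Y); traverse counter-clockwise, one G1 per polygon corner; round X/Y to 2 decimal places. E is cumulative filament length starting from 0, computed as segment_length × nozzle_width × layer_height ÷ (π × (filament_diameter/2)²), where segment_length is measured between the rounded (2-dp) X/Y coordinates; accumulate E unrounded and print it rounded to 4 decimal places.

G0 X-5.00 Y0.00 Z21.12
G1 X-4.33 Y-2.50 E0.2066
G1 X-2.50 Y-4.33 E0.4132
G1 X0.00 Y-5.00 E0.6198
G1 X2.50 Y-4.33 E0.8264
G1 X4.33 Y-2.50 E1.0330
G1 X5.00 Y0.00 E1.2396
G1 X4.33 Y2.50 E1.4462
G1 X2.50 Y4.33 E1.6528
G1 X0.00 Y5.00 E1.8594
G1 X-2.50 Y4.33 E2.0660
G1 X-4.33 Y2.50 E2.2726
G1 X-5.00 Y0.00 E2.4792

At z = 21.12 mm: the r=5 cylinder contributes a regular 12-gon of circumradius 5. The outline is a single polygon with 12 vertices. Extrusion per mm of travel: 0.8 × 0.24 / (π × 0.875²) = 0.079824. Accumulating E over each segment gives final E = 2.4792.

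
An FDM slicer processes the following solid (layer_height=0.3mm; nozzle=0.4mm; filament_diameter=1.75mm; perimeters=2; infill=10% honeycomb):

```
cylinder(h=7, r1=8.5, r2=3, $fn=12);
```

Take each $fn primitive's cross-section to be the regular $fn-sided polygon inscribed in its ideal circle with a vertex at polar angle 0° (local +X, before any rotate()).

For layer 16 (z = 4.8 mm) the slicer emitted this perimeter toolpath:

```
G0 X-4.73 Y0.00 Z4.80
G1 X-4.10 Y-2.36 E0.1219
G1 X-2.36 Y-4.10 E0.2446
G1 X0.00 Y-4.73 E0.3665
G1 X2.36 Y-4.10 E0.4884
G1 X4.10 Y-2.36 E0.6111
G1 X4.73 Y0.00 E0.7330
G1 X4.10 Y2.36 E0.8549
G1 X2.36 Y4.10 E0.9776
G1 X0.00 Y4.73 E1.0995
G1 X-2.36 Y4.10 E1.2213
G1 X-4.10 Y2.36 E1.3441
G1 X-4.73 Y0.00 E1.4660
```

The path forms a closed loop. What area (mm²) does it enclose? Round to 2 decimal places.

Apply the shoelace formula to the sequence of (X, Y) vertices; enclosed area = 67.13 mm².

67.13 mm²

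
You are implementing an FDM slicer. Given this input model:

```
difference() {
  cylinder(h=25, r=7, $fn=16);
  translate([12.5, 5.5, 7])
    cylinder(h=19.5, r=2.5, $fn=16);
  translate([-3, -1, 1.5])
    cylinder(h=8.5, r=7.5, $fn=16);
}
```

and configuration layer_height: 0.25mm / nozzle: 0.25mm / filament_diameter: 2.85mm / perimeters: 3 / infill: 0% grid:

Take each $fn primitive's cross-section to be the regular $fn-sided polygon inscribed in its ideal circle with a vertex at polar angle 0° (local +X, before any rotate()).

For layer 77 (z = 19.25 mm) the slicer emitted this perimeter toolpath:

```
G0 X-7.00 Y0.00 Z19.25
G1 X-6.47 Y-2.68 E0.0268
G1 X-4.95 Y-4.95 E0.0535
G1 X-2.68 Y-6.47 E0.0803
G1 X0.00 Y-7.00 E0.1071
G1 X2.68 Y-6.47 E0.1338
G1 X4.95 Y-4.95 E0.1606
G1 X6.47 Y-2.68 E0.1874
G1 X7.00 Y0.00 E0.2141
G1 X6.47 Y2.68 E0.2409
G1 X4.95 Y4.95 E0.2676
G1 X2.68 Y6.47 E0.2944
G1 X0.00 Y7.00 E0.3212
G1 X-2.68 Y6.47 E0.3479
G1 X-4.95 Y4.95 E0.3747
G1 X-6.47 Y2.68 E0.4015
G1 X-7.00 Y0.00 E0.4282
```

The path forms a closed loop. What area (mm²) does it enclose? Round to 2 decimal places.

Apply the shoelace formula to the sequence of (X, Y) vertices; enclosed area = 150.08 mm².

150.08 mm²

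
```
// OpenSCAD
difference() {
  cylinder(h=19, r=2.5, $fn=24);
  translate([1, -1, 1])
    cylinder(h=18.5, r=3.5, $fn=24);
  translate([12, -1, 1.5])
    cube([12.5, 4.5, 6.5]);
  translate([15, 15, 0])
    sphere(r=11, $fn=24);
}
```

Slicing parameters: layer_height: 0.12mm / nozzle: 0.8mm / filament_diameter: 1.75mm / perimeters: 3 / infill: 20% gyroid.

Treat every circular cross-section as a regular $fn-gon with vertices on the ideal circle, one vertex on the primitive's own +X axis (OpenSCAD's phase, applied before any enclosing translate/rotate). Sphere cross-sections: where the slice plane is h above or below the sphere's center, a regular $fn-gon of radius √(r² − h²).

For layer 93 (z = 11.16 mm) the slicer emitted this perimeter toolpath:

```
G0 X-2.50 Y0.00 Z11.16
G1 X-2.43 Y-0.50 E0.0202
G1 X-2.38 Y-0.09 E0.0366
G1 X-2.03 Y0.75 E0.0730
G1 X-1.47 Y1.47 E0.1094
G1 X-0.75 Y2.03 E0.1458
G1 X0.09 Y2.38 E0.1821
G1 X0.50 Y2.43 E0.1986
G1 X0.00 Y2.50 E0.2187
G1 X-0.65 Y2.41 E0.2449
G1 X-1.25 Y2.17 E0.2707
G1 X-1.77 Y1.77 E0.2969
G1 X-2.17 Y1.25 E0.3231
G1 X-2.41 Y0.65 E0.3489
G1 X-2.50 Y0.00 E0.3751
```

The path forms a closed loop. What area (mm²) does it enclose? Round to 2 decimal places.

1.28 mm²

Apply the shoelace formula to the sequence of (X, Y) vertices; enclosed area = 1.28 mm².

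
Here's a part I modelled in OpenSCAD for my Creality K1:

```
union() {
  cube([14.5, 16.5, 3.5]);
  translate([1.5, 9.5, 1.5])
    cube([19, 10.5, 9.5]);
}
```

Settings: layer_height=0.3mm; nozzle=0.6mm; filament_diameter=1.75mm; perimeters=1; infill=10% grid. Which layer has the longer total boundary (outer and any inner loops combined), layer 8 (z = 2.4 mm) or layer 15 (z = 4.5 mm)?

Layer 8 (z = 2.4): the cube is present — its section is the full 14.5×16.5 rectangle (perimeter 62.00 mm); the 19×10.5 cube at (1.5, 9.5) contributes its full rectangle (perimeter 59.00 mm); Taking the union: the regions partially overlap (shared area 91.00 mm²), so the edge portions inside another operand are dropped and the merged outline is re-measured after clipping — boundary = 81.00 mm. So its perimeter = 81.00 mm. Layer 15 (z = 4.5): the cube is not intersected at this z (z outside [0, 3.5]); the cube at (1.5, 9.5) (footprint 19×10.5) is included at this height (perimeter 59.00 mm); Combining (union): only the 19×10.5 cube at (1.5, 9.5) is present, so the union is just that shape — boundary = 59.00 mm. So its perimeter = 59.00 mm. Layer 8 is larger (81.00 vs 59.00 mm).

layer 8 (z = 2.4 mm)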